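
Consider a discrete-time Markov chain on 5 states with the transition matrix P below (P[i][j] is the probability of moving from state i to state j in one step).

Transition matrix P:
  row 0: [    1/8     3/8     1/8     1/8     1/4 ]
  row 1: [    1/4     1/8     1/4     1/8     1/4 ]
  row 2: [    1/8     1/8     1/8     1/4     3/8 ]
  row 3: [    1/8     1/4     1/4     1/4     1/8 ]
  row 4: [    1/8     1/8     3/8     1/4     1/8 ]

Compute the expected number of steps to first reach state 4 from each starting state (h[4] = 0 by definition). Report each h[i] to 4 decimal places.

First-step conditioning: h[4] = 0; for i ≠ 4, h[i] = 1 + Σ_k P[i][k]·h[k].
  h[0] = 1 + 1/8·h[0] + 3/8·h[1] + 1/8·h[2] + 1/8·h[3]
  h[1] = 1 + 1/4·h[0] + 1/8·h[1] + 1/4·h[2] + 1/8·h[3]
  h[2] = 1 + 1/8·h[0] + 1/8·h[1] + 1/8·h[2] + 1/4·h[3]
  h[3] = 1 + 1/8·h[0] + 1/4·h[1] + 1/4·h[2] + 1/4·h[3]
Solving the 4×4 linear system over states ≠ 4 gives exactly h = [904/227, 4472/1135, 808/227, 5104/1135, 0] (h[4] = 0 is the target).

h = [3.9824, 3.9401, 3.5595, 4.4969, 0.0000]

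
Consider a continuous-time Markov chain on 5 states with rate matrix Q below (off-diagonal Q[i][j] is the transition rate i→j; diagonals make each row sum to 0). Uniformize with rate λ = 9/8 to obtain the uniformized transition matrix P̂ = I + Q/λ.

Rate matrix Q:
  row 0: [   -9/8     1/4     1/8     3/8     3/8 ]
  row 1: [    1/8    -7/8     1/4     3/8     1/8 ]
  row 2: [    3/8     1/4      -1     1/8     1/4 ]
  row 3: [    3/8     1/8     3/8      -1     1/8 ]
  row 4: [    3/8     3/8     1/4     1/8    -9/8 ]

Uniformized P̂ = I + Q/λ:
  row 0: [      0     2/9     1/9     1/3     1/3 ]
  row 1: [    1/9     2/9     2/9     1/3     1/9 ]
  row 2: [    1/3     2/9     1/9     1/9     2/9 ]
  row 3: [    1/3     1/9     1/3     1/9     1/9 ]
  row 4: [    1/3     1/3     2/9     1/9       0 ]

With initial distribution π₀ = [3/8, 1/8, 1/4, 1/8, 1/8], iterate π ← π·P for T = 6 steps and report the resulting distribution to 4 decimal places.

π = [0.2140, 0.2173, 0.1995, 0.2068, 0.1624]

t=0: π = [0.3750, 0.1250, 0.2500, 0.1250, 0.1250]
t=1: π = [0.1806, 0.2222, 0.1667, 0.2222, 0.2083]
t=2: π = [0.2238, 0.2207, 0.2083, 0.2006, 0.1466]
t=3: π = [0.2097, 0.2162, 0.1965, 0.2099, 0.1677]
t=4: π = [0.2154, 0.2175, 0.2004, 0.2058, 0.1609]
t=5: π = [0.2132, 0.2172, 0.1989, 0.2073, 0.1634]
t=6: π = [0.2140, 0.2173, 0.1995, 0.2068, 0.1624]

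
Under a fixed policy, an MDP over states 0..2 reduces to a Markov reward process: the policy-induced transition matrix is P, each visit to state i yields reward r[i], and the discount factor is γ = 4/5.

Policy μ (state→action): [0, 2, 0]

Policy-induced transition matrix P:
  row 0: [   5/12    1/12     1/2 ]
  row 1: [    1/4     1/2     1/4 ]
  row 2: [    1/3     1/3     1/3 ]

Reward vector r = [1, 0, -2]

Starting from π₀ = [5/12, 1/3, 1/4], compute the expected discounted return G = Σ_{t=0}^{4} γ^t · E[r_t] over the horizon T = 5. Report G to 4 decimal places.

G = -1.0259

t=0: π = [0.4167, 0.3333, 0.2500], E[r] = -0.0833, γ^t·E[r] = -0.083333, running G = -0.083333
t=1: π = [0.3403, 0.2847, 0.3750], E[r] = -0.4097, γ^t·E[r] = -0.327778, running G = -0.411111
t=2: π = [0.3380, 0.2957, 0.3663], E[r] = -0.3947, γ^t·E[r] = -0.252593, running G = -0.663704
t=3: π = [0.3369, 0.2981, 0.3650], E[r] = -0.3932, γ^t·E[r] = -0.201309, running G = -0.865012
t=4: π = [0.3366, 0.2988, 0.3646], E[r] = -0.3927, γ^t·E[r] = -0.160851, running G = -1.025863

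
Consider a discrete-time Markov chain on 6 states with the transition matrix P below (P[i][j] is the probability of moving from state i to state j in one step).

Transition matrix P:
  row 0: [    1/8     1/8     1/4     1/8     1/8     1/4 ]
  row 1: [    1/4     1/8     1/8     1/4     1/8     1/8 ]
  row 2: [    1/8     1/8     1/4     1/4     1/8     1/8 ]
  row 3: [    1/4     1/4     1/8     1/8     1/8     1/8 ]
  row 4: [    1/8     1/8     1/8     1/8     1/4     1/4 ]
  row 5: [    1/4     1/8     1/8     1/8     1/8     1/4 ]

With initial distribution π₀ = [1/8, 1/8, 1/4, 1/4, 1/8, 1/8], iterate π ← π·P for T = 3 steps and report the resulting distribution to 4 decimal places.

t=0: π = [0.1250, 0.1250, 0.2500, 0.2500, 0.1250, 0.1250]
t=1: π = [0.1875, 0.1563, 0.1719, 0.1719, 0.1406, 0.1719]
t=2: π = [0.1875, 0.1465, 0.1699, 0.1660, 0.1426, 0.1875]
t=3: π = [0.1875, 0.1458, 0.1697, 0.1646, 0.1428, 0.1897]

π = [0.1875, 0.1458, 0.1697, 0.1646, 0.1428, 0.1897]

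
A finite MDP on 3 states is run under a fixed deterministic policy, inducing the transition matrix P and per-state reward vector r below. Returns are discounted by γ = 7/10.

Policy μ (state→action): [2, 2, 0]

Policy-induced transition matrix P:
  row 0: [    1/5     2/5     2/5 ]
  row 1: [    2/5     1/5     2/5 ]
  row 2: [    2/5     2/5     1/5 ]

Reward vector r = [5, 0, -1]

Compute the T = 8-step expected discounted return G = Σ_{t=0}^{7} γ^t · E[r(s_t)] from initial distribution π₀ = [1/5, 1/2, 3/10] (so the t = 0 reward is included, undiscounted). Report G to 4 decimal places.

t=0: π = [0.2000, 0.5000, 0.3000], E[r] = 0.7000, γ^t·E[r] = 0.700000, running G = 0.700000
t=1: π = [0.3600, 0.3000, 0.3400], E[r] = 1.4600, γ^t·E[r] = 1.022000, running G = 1.722000
t=2: π = [0.3280, 0.3400, 0.3320], E[r] = 1.3080, γ^t·E[r] = 0.640920, running G = 2.362920
t=3: π = [0.3344, 0.3320, 0.3336], E[r] = 1.3384, γ^t·E[r] = 0.459071, running G = 2.821991
t=4: π = [0.3331, 0.3336, 0.3333], E[r] = 1.3323, γ^t·E[r] = 0.319890, running G = 3.141881
t=5: π = [0.3334, 0.3333, 0.3333], E[r] = 1.3335, γ^t·E[r] = 0.224127, running G = 3.366009
t=6: π = [0.3333, 0.3333, 0.3333], E[r] = 1.3333, γ^t·E[r] = 0.156861, running G = 3.522869
t=7: π = [0.3333, 0.3333, 0.3333], E[r] = 1.3333, γ^t·E[r] = 0.109806, running G = 3.632676

G = 3.6327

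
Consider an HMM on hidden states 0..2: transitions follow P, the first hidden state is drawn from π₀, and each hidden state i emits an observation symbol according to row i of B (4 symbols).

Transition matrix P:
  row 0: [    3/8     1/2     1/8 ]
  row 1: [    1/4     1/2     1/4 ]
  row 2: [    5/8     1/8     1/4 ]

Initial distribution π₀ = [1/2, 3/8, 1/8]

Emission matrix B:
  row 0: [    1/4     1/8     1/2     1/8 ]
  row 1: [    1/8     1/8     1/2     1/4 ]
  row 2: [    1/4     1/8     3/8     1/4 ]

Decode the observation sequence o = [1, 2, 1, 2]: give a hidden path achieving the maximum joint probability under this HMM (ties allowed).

path = [0, 1, 1, 1]

t=0: δ = [6.250e-02, 4.688e-02, 1.562e-02]  (obs o_0=1)
t=1: δ = [1.172e-02, 1.562e-02, 4.395e-03]  ψ = [0, 0, 1]  (obs o_1=2)
t=2: δ = [5.493e-04, 9.766e-04, 4.883e-04]  ψ = [0, 1, 1]  (obs o_2=1)
t=3: δ = [1.526e-04, 2.441e-04, 9.155e-05]  ψ = [2, 1, 1]  (obs o_3=2)
backtrack: best end state = 1; path = [0, 1, 1, 1]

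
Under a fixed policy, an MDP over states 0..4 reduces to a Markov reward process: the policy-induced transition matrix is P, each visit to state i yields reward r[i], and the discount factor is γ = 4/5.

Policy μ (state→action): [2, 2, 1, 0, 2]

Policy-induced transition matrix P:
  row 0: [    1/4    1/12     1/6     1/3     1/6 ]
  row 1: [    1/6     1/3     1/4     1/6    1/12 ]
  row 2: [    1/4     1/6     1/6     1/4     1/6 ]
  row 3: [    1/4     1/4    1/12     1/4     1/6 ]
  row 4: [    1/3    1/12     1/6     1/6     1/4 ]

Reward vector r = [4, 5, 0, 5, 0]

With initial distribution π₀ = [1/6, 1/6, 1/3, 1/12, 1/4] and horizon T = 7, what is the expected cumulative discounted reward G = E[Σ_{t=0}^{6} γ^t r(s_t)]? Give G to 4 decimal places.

t=0: π = [0.1667, 0.1667, 0.3333, 0.0833, 0.2500], E[r] = 1.9167, γ^t·E[r] = 1.916667, running G = 1.916667
t=1: π = [0.2569, 0.1667, 0.1736, 0.2292, 0.1736], E[r] = 3.0069, γ^t·E[r] = 2.405556, running G = 4.322222
t=2: π = [0.2506, 0.1777, 0.1615, 0.2431, 0.1672], E[r] = 3.1059, γ^t·E[r] = 1.987778, running G = 6.310000
t=3: π = [0.2491, 0.1817, 0.1612, 0.2421, 0.1658], E[r] = 3.1158, γ^t·E[r] = 1.595284, running G = 7.905284
t=4: π = [0.2487, 0.1826, 0.1616, 0.2418, 0.1653], E[r] = 3.1165, γ^t·E[r] = 1.276505, running G = 9.181789
t=5: π = [0.2486, 0.1827, 0.1617, 0.2417, 0.1652], E[r] = 3.1166, γ^t·E[r] = 1.021256, running G = 10.203045
t=6: π = [0.2485, 0.1828, 0.1618, 0.2417, 0.1652], E[r] = 3.1167, γ^t·E[r] = 0.817016, running G = 11.020061

G = 11.0201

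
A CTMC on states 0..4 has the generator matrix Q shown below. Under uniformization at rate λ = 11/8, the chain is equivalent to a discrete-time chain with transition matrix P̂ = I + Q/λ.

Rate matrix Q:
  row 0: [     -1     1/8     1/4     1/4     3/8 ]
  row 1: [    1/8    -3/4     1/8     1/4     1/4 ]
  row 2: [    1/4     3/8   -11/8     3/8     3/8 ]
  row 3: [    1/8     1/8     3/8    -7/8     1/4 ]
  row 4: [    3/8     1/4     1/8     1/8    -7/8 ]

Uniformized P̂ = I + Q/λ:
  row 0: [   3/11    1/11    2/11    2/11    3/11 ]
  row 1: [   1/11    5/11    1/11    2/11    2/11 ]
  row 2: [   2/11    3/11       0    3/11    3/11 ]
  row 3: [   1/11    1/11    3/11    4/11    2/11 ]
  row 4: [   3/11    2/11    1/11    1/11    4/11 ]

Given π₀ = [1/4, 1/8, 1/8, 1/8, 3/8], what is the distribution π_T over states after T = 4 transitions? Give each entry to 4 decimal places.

π = [0.1840, 0.2169, 0.1332, 0.2078, 0.2580]

t=0: π = [0.2500, 0.1250, 0.1250, 0.1250, 0.3750]
t=1: π = [0.2159, 0.1932, 0.1250, 0.1818, 0.2841]
t=2: π = [0.1932, 0.2097, 0.1322, 0.2004, 0.2645]
t=3: π = [0.1861, 0.2153, 0.1329, 0.2062, 0.2595]
t=4: π = [0.1840, 0.2169, 0.1332, 0.2078, 0.2580]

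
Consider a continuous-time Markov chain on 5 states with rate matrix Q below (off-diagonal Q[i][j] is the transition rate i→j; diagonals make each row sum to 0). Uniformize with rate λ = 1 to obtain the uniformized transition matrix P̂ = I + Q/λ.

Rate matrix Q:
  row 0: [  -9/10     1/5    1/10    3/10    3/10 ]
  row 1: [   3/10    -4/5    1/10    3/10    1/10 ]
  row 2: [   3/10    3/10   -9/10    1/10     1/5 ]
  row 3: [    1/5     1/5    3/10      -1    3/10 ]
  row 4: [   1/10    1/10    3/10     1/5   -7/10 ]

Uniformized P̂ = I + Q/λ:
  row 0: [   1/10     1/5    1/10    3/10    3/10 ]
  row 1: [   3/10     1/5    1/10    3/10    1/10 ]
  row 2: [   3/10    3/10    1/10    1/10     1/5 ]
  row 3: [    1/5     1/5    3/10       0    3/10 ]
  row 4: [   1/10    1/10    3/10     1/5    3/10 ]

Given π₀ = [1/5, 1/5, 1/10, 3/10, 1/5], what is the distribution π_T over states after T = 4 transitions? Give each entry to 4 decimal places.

π = [0.1943, 0.1943, 0.1853, 0.1836, 0.2426]

t=0: π = [0.2000, 0.2000, 0.1000, 0.3000, 0.2000]
t=1: π = [0.1900, 0.1900, 0.2000, 0.1700, 0.2500]
t=2: π = [0.1950, 0.1950, 0.1840, 0.1840, 0.2420]
t=3: π = [0.1942, 0.1942, 0.1852, 0.1838, 0.2426]
t=4: π = [0.1943, 0.1943, 0.1853, 0.1836, 0.2426]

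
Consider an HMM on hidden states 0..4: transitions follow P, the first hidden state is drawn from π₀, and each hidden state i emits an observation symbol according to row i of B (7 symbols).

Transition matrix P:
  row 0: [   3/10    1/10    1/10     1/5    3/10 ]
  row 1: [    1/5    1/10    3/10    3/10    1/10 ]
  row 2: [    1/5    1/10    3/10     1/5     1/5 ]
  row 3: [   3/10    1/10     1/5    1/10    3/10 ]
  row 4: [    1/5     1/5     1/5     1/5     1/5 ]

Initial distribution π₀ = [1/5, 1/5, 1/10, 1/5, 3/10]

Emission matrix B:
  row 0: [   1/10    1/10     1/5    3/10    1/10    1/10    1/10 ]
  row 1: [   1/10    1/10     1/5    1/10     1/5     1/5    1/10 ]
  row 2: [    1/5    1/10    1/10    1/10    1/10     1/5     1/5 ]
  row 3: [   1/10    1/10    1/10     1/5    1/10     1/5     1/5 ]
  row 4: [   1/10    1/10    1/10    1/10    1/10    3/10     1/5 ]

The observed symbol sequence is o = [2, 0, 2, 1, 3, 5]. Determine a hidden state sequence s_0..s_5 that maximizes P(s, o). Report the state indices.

path = [1, 2, 0, 0, 0, 4]

t=0: δ = [4.000e-02, 4.000e-02, 1.000e-02, 2.000e-02, 3.000e-02]  (obs o_0=2)
t=1: δ = [1.200e-03, 6.000e-04, 2.400e-03, 1.200e-03, 1.200e-03]  ψ = [0, 4, 1, 1, 0]  (obs o_1=0)
t=2: δ = [9.600e-05, 4.800e-05, 7.200e-05, 4.800e-05, 4.800e-05]  ψ = [2, 2, 2, 2, 2]  (obs o_2=2)
t=3: δ = [2.880e-06, 9.600e-07, 2.160e-06, 1.920e-06, 2.880e-06]  ψ = [0, 0, 2, 0, 0]  (obs o_3=1)
t=4: δ = [2.592e-07, 5.760e-08, 6.480e-08, 1.152e-07, 8.640e-08]  ψ = [0, 4, 2, 0, 0]  (obs o_4=3)
t=5: δ = [7.776e-09, 5.184e-09, 5.184e-09, 1.037e-08, 2.333e-08]  ψ = [0, 0, 0, 0, 0]  (obs o_5=5)
backtrack: best end state = 4; path = [1, 2, 0, 0, 0, 4]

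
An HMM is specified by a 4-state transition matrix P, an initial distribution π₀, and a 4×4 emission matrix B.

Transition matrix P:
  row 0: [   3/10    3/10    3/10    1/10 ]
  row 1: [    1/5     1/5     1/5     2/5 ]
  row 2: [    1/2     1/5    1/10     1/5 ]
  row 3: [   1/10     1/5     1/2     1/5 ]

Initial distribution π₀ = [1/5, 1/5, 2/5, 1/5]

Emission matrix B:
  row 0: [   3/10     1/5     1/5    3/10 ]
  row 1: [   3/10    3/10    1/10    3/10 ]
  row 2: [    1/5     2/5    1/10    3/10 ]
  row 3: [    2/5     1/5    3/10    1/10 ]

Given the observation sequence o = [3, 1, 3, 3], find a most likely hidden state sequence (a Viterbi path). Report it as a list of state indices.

t=0: δ = [6.000e-02, 6.000e-02, 1.200e-01, 2.000e-02]  (obs o_0=3)
t=1: δ = [1.200e-02, 7.200e-03, 7.200e-03, 4.800e-03]  ψ = [2, 2, 0, 1]  (obs o_1=1)
t=2: δ = [1.080e-03, 1.080e-03, 1.080e-03, 2.880e-04]  ψ = [0, 0, 0, 1]  (obs o_2=3)
t=3: δ = [1.620e-04, 9.720e-05, 9.720e-05, 4.320e-05]  ψ = [2, 0, 0, 1]  (obs o_3=3)
backtrack: best end state = 0; path = [2, 0, 2, 0]

path = [2, 0, 2, 0]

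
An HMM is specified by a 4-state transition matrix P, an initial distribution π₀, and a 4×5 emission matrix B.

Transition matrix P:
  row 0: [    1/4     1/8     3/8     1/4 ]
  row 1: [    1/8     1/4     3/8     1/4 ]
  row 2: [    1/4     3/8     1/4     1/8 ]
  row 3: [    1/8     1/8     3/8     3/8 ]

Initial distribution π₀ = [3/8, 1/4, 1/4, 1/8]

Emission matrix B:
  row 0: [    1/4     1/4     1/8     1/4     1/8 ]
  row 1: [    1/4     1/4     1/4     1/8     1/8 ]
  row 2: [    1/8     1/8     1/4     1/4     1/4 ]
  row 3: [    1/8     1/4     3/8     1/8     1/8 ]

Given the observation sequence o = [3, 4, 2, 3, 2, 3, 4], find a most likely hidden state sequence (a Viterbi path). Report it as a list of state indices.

t=0: δ = [9.375e-02, 3.125e-02, 6.250e-02, 1.562e-02]  (obs o_0=3)
t=1: δ = [2.930e-03, 2.930e-03, 8.789e-03, 2.930e-03]  ψ = [0, 2, 0, 0]  (obs o_1=4)
t=2: δ = [2.747e-04, 8.240e-04, 5.493e-04, 4.120e-04]  ψ = [2, 2, 2, 2]  (obs o_2=2)
t=3: δ = [3.433e-05, 2.575e-05, 7.725e-05, 2.575e-05]  ψ = [2, 1, 1, 1]  (obs o_3=3)
t=4: δ = [2.414e-06, 7.242e-06, 4.828e-06, 3.621e-06]  ψ = [2, 2, 2, 2]  (obs o_4=2)
t=5: δ = [3.017e-07, 2.263e-07, 6.789e-07, 2.263e-07]  ψ = [2, 1, 1, 1]  (obs o_5=3)
t=6: δ = [2.122e-08, 3.183e-08, 4.243e-08, 1.061e-08]  ψ = [2, 2, 2, 2]  (obs o_6=4)
backtrack: best end state = 2; path = [0, 2, 1, 2, 1, 2, 2]

path = [0, 2, 1, 2, 1, 2, 2]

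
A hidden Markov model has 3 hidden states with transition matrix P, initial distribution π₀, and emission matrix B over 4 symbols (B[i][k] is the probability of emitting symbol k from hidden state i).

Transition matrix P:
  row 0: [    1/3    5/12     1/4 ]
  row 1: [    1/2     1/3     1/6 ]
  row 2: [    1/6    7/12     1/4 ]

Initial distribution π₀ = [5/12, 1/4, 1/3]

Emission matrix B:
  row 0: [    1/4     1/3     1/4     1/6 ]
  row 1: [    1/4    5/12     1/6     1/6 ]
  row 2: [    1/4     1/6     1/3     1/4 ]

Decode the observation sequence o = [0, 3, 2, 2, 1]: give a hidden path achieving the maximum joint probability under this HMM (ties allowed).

path = [2, 1, 0, 2, 1]

t=0: δ = [1.042e-01, 6.250e-02, 8.333e-02]  (obs o_0=0)
t=1: δ = [5.787e-03, 8.102e-03, 6.510e-03]  ψ = [0, 2, 0]  (obs o_1=3)
t=2: δ = [1.013e-03, 6.330e-04, 5.425e-04]  ψ = [1, 2, 2]  (obs o_2=2)
t=3: δ = [8.439e-05, 7.033e-05, 8.439e-05]  ψ = [0, 0, 0]  (obs o_3=2)
t=4: δ = [1.172e-05, 2.051e-05, 3.516e-06]  ψ = [1, 2, 0]  (obs o_4=1)
backtrack: best end state = 1; path = [2, 1, 0, 2, 1]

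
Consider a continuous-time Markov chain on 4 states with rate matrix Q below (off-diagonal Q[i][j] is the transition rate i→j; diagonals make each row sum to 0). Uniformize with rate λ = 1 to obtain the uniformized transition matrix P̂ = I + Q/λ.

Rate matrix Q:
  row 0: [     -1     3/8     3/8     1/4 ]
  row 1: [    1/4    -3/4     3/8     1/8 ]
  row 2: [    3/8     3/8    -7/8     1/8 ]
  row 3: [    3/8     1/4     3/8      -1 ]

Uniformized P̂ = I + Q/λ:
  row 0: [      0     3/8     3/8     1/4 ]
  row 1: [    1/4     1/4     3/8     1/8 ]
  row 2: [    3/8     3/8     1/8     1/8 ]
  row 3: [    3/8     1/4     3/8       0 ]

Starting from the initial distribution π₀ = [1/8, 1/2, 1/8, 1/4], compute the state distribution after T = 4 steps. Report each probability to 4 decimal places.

π = [0.2439, 0.3184, 0.2993, 0.1384]

t=0: π = [0.1250, 0.5000, 0.1250, 0.2500]
t=1: π = [0.2656, 0.2813, 0.3438, 0.1094]
t=2: π = [0.2402, 0.3262, 0.2891, 0.1445]
t=3: π = [0.2441, 0.3162, 0.3027, 0.1370]
t=4: π = [0.2439, 0.3184, 0.2993, 0.1384]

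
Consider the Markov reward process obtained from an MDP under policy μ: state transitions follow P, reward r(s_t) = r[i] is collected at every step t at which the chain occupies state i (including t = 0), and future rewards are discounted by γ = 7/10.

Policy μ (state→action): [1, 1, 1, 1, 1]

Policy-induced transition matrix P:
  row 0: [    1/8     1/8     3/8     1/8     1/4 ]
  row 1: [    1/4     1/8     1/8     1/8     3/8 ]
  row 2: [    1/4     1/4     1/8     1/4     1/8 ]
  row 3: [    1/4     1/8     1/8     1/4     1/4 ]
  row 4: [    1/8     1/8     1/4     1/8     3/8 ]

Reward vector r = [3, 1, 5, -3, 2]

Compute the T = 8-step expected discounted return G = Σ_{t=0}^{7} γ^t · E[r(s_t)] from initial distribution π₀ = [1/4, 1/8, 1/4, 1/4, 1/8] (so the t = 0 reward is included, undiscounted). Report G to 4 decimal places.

t=0: π = [0.2500, 0.1250, 0.2500, 0.2500, 0.1250], E[r] = 1.6250, γ^t·E[r] = 1.625000, running G = 1.625000
t=1: π = [0.2031, 0.1563, 0.2031, 0.1875, 0.2500], E[r] = 1.7188, γ^t·E[r] = 1.203125, running G = 2.828125
t=2: π = [0.1934, 0.1504, 0.2070, 0.1738, 0.2754], E[r] = 1.7949, γ^t·E[r] = 0.879512, running G = 3.707637
t=3: π = [0.1914, 0.1509, 0.2078, 0.1726, 0.2773], E[r] = 1.8008, γ^t·E[r] = 0.617668, running G = 4.325305
t=4: π = [0.1914, 0.1510, 0.2075, 0.1725, 0.2776], E[r] = 1.8003, γ^t·E[r] = 0.432243, running G = 4.757548
t=5: π = [0.1914, 0.1509, 0.2075, 0.1725, 0.2776], E[r] = 1.8005, γ^t·E[r] = 0.302616, running G = 5.060164
t=6: π = [0.1914, 0.1509, 0.2075, 0.1725, 0.2776], E[r] = 1.8005, γ^t·E[r] = 0.211832, running G = 5.271996
t=7: π = [0.1914, 0.1509, 0.2075, 0.1725, 0.2776], E[r] = 1.8005, γ^t·E[r] = 0.148282, running G = 5.420278

G = 5.4203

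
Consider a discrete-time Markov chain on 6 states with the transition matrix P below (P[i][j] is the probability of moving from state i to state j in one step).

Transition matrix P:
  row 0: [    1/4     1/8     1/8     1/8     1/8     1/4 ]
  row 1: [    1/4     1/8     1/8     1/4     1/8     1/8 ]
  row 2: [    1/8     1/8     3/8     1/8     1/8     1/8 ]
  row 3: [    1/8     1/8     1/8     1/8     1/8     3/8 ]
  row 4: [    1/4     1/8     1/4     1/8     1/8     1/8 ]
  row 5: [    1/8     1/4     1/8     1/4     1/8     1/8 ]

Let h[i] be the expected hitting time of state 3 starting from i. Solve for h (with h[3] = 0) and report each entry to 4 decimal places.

h = [6.0715, 5.4061, 6.1962, 0.0000, 6.1806, 5.3229]

First-step conditioning: h[3] = 0; for i ≠ 3, h[i] = 1 + Σ_k P[i][k]·h[k].
  h[0] = 1 + 1/4·h[0] + 1/8·h[1] + 1/8·h[2] + 1/8·h[4] + 1/4·h[5]
  h[1] = 1 + 1/4·h[0] + 1/8·h[1] + 1/8·h[2] + 1/8·h[4] + 1/8·h[5]
  h[2] = 1 + 1/8·h[0] + 1/8·h[1] + 3/8·h[2] + 1/8·h[4] + 1/8·h[5]
  h[4] = 1 + 1/4·h[0] + 1/8·h[1] + 1/4·h[2] + 1/8·h[4] + 1/8·h[5]
  h[5] = 1 + 1/8·h[0] + 1/4·h[1] + 1/8·h[2] + 1/8·h[4] + 1/8·h[5]
Solving the 5×5 linear system over states ≠ 3 gives exactly h = [9344/1539, 8320/1539, 9536/1539, 0, 9512/1539, 8192/1539] (h[3] = 0 is the target).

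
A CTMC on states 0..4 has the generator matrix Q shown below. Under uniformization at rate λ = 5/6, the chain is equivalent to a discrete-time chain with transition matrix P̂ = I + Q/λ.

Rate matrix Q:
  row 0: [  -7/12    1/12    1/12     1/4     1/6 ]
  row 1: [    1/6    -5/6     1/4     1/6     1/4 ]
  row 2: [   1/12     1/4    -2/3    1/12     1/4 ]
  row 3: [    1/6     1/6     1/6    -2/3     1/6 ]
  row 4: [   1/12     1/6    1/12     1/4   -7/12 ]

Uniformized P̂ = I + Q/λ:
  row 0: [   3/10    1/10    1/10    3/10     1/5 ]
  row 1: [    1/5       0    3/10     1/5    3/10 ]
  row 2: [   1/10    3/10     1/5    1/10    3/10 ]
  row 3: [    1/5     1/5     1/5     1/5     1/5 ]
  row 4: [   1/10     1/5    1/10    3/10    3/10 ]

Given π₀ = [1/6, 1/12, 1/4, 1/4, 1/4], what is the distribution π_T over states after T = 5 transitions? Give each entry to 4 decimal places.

t=0: π = [0.1667, 0.0833, 0.2500, 0.2500, 0.2500]
t=1: π = [0.1667, 0.1917, 0.1667, 0.2167, 0.2583]
t=2: π = [0.1742, 0.1617, 0.1767, 0.2258, 0.2617]
t=3: π = [0.1736, 0.1679, 0.1726, 0.2259, 0.2600]
t=4: π = [0.1741, 0.1663, 0.1734, 0.2261, 0.2601]
t=5: π = [0.1741, 0.1667, 0.1732, 0.2261, 0.2600]

π = [0.1741, 0.1667, 0.1732, 0.2261, 0.2600]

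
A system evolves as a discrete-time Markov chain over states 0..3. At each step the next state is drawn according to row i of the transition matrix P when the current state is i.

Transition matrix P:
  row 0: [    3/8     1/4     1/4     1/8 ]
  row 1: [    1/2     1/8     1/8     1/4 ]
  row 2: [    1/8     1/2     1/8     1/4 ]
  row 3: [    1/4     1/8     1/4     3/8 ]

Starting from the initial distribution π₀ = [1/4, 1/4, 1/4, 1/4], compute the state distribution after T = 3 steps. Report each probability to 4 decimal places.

t=0: π = [0.2500, 0.2500, 0.2500, 0.2500]
t=1: π = [0.3125, 0.2500, 0.1875, 0.2500]
t=2: π = [0.3281, 0.2344, 0.1953, 0.2422]
t=3: π = [0.3252, 0.2393, 0.1963, 0.2393]

π = [0.3252, 0.2393, 0.1963, 0.2393]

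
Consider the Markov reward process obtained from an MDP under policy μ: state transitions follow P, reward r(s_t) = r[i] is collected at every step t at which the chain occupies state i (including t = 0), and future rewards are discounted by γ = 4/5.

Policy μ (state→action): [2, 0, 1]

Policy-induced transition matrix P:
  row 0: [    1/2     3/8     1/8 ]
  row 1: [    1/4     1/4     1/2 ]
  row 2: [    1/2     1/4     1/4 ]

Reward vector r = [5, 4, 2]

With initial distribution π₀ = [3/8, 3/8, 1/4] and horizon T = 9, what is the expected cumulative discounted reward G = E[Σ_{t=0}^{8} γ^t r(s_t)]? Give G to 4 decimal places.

t=0: π = [0.3750, 0.3750, 0.2500], E[r] = 3.8750, γ^t·E[r] = 3.875000, running G = 3.875000
t=1: π = [0.4063, 0.2969, 0.2969], E[r] = 3.8125, γ^t·E[r] = 3.050000, running G = 6.925000
t=2: π = [0.4258, 0.3008, 0.2734], E[r] = 3.8789, γ^t·E[r] = 2.482500, running G = 9.407500
t=3: π = [0.4248, 0.3032, 0.2720], E[r] = 3.8809, γ^t·E[r] = 1.987000, running G = 11.394500
t=4: π = [0.4242, 0.3031, 0.2727], E[r] = 3.8788, γ^t·E[r] = 1.588750, running G = 12.983250
t=5: π = [0.4242, 0.3030, 0.2728], E[r] = 3.8787, γ^t·E[r] = 1.270980, running G = 14.254230
t=6: π = [0.4242, 0.3030, 0.2727], E[r] = 3.8788, γ^t·E[r] = 1.016801, running G = 15.271031
t=7: π = [0.4242, 0.3030, 0.2727], E[r] = 3.8788, γ^t·E[r] = 0.813441, running G = 16.084472
t=8: π = [0.4242, 0.3030, 0.2727], E[r] = 3.8788, γ^t·E[r] = 0.650753, running G = 16.735225

G = 16.7352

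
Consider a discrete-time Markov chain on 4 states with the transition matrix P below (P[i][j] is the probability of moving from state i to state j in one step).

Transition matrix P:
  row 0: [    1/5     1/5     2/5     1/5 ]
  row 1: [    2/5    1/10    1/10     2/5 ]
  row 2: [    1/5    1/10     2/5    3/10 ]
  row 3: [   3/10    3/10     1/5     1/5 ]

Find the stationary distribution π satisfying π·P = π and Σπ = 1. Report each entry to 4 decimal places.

π = [0.2624, 0.1793, 0.2932, 0.2652]

Balance equations π_j = Σ_i π_i·P[i][j]:
  π_0 = 1/5·π_0 + 2/5·π_1 + 1/5·π_2 + 3/10·π_3
  π_1 = 1/5·π_0 + 1/10·π_1 + 1/10·π_2 + 3/10·π_3
  π_2 = 2/5·π_0 + 1/10·π_1 + 2/5·π_2 + 1/5·π_3
  normalize: π_0 + π_1 + π_2 + π_3 = 1
Solving the linear system gives exactly π = [281/1071, 64/357, 314/1071, 284/1071].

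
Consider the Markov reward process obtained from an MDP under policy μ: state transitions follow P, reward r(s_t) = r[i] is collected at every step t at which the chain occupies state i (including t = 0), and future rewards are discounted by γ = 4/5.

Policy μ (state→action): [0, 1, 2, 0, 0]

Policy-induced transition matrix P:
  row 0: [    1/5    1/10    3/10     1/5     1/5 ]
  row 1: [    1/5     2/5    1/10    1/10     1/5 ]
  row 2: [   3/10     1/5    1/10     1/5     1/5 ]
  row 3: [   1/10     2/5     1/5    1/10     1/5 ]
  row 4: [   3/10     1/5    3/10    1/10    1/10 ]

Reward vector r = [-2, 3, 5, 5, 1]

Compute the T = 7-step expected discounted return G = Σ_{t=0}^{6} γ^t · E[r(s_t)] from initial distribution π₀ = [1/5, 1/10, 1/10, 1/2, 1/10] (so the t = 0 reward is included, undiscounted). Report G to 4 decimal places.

G = 9.6508

t=0: π = [0.2000, 0.1000, 0.1000, 0.5000, 0.1000], E[r] = 3.0000, γ^t·E[r] = 3.000000, running G = 3.000000
t=1: π = [0.1700, 0.3000, 0.2100, 0.1300, 0.1900], E[r] = 2.4500, γ^t·E[r] = 1.960000, running G = 4.960000
t=2: π = [0.2270, 0.2690, 0.1850, 0.1380, 0.1810], E[r] = 2.1490, γ^t·E[r] = 1.375360, running G = 6.335360
t=3: π = [0.2228, 0.2587, 0.1954, 0.1412, 0.1819], E[r] = 2.1954, γ^t·E[r] = 1.124045, running G = 7.459405
t=4: π = [0.2236, 0.2577, 0.1951, 0.1418, 0.1818], E[r] = 2.1921, γ^t·E[r] = 0.897880, running G = 8.357285
t=5: π = [0.2235, 0.2575, 0.1953, 0.1419, 0.1818], E[r] = 2.1931, γ^t·E[r] = 0.718636, running G = 9.075921
t=6: π = [0.2235, 0.2575, 0.1953, 0.1419, 0.1818], E[r] = 2.1930, γ^t·E[r] = 0.574885, running G = 9.650806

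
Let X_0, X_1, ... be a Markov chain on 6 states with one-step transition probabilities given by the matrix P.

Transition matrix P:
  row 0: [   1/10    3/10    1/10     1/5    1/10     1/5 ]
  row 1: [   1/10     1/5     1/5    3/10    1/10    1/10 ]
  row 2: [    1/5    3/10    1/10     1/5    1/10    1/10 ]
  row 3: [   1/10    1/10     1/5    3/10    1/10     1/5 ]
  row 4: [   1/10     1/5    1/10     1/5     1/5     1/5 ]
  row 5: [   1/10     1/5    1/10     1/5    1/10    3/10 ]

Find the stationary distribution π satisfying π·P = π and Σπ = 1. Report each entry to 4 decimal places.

Balance equations π_j = Σ_i π_i·P[i][j]:
  π_0 = 1/10·π_0 + 1/10·π_1 + 1/5·π_2 + 1/10·π_3 + 1/10·π_4 + 1/10·π_5
  π_1 = 3/10·π_0 + 1/5·π_1 + 3/10·π_2 + 1/10·π_3 + 1/5·π_4 + 1/5·π_5
  π_2 = 1/10·π_0 + 1/5·π_1 + 1/10·π_2 + 1/5·π_3 + 1/10·π_4 + 1/10·π_5
  π_3 = 1/5·π_0 + 3/10·π_1 + 1/5·π_2 + 3/10·π_3 + 1/5·π_4 + 1/5·π_5
  π_4 = 1/10·π_0 + 1/10·π_1 + 1/10·π_2 + 1/10·π_3 + 1/5·π_4 + 1/10·π_5
  normalize: π_0 + π_1 + π_2 + π_3 + π_4 + π_5 = 1
Solving the linear system gives exactly π = [1029/8990, 1811/8990, 130/899, 2199/8990, 1/9, 14869/80910].

π = [0.1145, 0.2014, 0.1446, 0.2446, 0.1111, 0.1838]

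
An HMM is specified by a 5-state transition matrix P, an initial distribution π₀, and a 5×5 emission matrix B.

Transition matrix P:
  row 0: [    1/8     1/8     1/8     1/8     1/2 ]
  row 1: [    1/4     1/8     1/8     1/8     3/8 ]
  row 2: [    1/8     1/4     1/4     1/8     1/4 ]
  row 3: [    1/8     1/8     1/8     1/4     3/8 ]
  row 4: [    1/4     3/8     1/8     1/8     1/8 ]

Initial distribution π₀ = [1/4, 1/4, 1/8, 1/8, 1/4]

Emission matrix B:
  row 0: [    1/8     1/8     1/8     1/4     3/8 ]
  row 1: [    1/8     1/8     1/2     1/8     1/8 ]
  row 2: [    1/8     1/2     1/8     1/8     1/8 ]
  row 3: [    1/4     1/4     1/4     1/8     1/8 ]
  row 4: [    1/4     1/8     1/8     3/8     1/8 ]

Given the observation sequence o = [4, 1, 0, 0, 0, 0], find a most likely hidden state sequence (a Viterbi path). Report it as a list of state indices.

t=0: δ = [9.375e-02, 3.125e-02, 1.562e-02, 1.562e-02, 3.125e-02]  (obs o_0=4)
t=1: δ = [1.465e-03, 1.465e-03, 5.859e-03, 2.930e-03, 5.859e-03]  ψ = [0, 0, 0, 0, 0]  (obs o_1=1)
t=2: δ = [1.831e-04, 2.747e-04, 1.831e-04, 1.831e-04, 3.662e-04]  ψ = [4, 4, 2, 2, 2]  (obs o_2=0)
t=3: δ = [1.144e-05, 1.717e-05, 5.722e-06, 1.144e-05, 2.575e-05]  ψ = [4, 4, 2, 3, 1]  (obs o_3=0)
t=4: δ = [8.047e-07, 1.207e-06, 4.023e-07, 8.047e-07, 1.609e-06]  ψ = [4, 4, 4, 4, 1]  (obs o_4=0)
t=5: δ = [5.029e-08, 7.544e-08, 2.515e-08, 5.029e-08, 1.132e-07]  ψ = [4, 4, 4, 3, 1]  (obs o_5=0)
backtrack: best end state = 4; path = [0, 4, 1, 4, 1, 4]

path = [0, 4, 1, 4, 1, 4]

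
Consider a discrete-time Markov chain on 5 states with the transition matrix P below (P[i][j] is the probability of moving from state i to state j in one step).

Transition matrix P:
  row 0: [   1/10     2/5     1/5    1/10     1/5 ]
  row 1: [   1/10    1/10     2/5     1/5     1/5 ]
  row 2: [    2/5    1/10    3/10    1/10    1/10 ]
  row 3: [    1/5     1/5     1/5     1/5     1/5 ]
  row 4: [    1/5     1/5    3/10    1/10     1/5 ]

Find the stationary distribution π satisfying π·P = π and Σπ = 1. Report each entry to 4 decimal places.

Balance equations π_j = Σ_i π_i·P[i][j]:
  π_0 = 1/10·π_0 + 1/10·π_1 + 2/5·π_2 + 1/5·π_3 + 1/5·π_4
  π_1 = 2/5·π_0 + 1/10·π_1 + 1/10·π_2 + 1/5·π_3 + 1/5·π_4
  π_2 = 1/5·π_0 + 2/5·π_1 + 3/10·π_2 + 1/5·π_3 + 3/10·π_4
  π_3 = 1/10·π_0 + 1/5·π_1 + 1/10·π_2 + 1/5·π_3 + 1/10·π_4
  normalize: π_0 + π_1 + π_2 + π_3 + π_4 = 1
Solving the linear system gives exactly π = [2446/11333, 316/1619, 3226/11333, 215/1619, 1944/11333].

π = [0.2158, 0.1952, 0.2847, 0.1328, 0.1715]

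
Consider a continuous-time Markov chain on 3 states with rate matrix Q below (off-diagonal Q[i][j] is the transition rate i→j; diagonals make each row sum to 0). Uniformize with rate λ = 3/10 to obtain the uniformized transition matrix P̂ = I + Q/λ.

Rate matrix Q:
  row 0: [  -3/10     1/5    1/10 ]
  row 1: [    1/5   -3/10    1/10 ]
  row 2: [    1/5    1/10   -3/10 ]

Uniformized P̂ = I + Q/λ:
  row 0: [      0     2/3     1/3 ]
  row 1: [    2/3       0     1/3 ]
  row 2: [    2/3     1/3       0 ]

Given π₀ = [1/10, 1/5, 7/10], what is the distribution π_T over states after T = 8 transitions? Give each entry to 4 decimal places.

π = [0.3883, 0.3616, 0.2501]

t=0: π = [0.1000, 0.2000, 0.7000]
t=1: π = [0.6000, 0.3000, 0.1000]
t=2: π = [0.2667, 0.4333, 0.3000]
t=3: π = [0.4889, 0.2778, 0.2333]
t=4: π = [0.3407, 0.4037, 0.2556]
t=5: π = [0.4395, 0.3123, 0.2481]
t=6: π = [0.3737, 0.3757, 0.2506]
t=7: π = [0.4176, 0.3326, 0.2498]
t=8: π = [0.3883, 0.3616, 0.2501]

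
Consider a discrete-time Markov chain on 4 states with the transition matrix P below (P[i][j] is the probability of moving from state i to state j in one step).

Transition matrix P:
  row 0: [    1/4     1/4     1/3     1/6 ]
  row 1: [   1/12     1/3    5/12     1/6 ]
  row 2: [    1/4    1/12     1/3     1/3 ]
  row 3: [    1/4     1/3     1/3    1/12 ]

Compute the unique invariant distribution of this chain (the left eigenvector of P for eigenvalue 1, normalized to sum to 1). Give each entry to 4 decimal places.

Balance equations π_j = Σ_i π_i·P[i][j]:
  π_0 = 1/4·π_0 + 1/12·π_1 + 1/4·π_2 + 1/4·π_3
  π_1 = 1/4·π_0 + 1/3·π_1 + 1/12·π_2 + 1/3·π_3
  π_2 = 1/3·π_0 + 5/12·π_1 + 1/3·π_2 + 1/3·π_3
  normalize: π_0 + π_1 + π_2 + π_3 = 1
Solving the linear system gives exactly π = [123/580, 33/145, 613/1740, 181/870].

π = [0.2121, 0.2276, 0.3523, 0.2080]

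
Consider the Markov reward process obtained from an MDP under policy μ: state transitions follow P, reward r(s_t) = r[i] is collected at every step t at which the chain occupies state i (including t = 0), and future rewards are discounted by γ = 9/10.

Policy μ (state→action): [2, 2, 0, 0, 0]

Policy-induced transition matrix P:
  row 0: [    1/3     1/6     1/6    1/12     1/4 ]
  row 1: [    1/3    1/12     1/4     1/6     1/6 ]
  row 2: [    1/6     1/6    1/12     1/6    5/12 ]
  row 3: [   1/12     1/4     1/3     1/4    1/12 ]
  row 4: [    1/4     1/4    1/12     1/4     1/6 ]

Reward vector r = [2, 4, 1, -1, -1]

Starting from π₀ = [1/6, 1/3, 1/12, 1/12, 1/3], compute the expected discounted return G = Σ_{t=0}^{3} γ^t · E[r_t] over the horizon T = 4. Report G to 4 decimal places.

t=0: π = [0.1667, 0.3333, 0.0833, 0.0833, 0.3333], E[r] = 1.3333, γ^t·E[r] = 1.333333, running G = 1.333333
t=1: π = [0.2708, 0.1736, 0.1736, 0.1875, 0.1944], E[r] = 1.0278, γ^t·E[r] = 0.925000, running G = 2.258333
t=2: π = [0.2413, 0.1840, 0.1817, 0.1759, 0.2170], E[r] = 1.0075, γ^t·E[r] = 0.816094, running G = 3.074427
t=3: π = [0.2410, 0.1841, 0.1781, 0.1793, 0.2175], E[r] = 0.9995, γ^t·E[r] = 0.728648, running G = 3.803076

G = 3.8031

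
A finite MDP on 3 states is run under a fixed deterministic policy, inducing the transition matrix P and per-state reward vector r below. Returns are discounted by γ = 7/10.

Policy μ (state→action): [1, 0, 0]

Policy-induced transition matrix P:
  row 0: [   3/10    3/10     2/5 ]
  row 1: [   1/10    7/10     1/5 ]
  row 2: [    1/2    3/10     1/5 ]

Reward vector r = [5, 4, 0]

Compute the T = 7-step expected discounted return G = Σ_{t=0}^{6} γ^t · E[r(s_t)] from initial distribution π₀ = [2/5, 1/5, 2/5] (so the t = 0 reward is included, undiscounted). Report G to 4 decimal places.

G = 9.4441

t=0: π = [0.4000, 0.2000, 0.4000], E[r] = 2.8000, γ^t·E[r] = 2.800000, running G = 2.800000
t=1: π = [0.3400, 0.3800, 0.2800], E[r] = 3.2200, γ^t·E[r] = 2.254000, running G = 5.054000
t=2: π = [0.2800, 0.4520, 0.2680], E[r] = 3.2080, γ^t·E[r] = 1.571920, running G = 6.625920
t=3: π = [0.2632, 0.4808, 0.2560], E[r] = 3.2392, γ^t·E[r] = 1.111046, running G = 7.736966
t=4: π = [0.2550, 0.4923, 0.2526], E[r] = 3.2445, γ^t·E[r] = 0.779000, running G = 8.515965
t=5: π = [0.2521, 0.4969, 0.2510], E[r] = 3.2480, γ^t·E[r] = 0.545897, running G = 9.061862
t=6: π = [0.2508, 0.4988, 0.2504], E[r] = 3.2492, γ^t·E[r] = 0.382261, running G = 9.444123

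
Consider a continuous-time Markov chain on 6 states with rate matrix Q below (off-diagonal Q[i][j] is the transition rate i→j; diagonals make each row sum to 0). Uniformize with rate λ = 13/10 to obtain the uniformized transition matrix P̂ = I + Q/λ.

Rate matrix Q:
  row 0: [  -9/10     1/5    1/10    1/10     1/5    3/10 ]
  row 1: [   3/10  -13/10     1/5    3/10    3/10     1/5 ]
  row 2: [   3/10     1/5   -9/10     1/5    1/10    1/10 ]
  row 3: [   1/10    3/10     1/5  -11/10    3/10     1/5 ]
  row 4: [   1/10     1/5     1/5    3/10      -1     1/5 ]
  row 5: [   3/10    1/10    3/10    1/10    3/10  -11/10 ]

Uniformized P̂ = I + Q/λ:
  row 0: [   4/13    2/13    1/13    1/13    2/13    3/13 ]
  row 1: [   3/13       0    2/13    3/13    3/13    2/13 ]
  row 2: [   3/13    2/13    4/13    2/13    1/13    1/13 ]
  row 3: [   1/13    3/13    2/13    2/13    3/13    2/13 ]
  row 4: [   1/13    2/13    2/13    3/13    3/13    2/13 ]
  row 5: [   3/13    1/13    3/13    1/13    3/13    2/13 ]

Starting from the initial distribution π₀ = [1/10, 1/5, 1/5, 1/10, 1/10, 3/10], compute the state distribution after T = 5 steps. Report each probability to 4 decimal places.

t=0: π = [0.1000, 0.2000, 0.2000, 0.1000, 0.1000, 0.3000]
t=1: π = [0.2077, 0.1077, 0.2000, 0.1462, 0.1923, 0.1462]
t=2: π = [0.1947, 0.1373, 0.1799, 0.1497, 0.1840, 0.1544]
t=3: π = [0.1944, 0.1324, 0.1784, 0.1517, 0.1881, 0.1550]
t=4: π = [0.1934, 0.1332, 0.1783, 0.1516, 0.1884, 0.1551]
t=5: π = [0.1933, 0.1331, 0.1783, 0.1518, 0.1885, 0.1550]

π = [0.1933, 0.1331, 0.1783, 0.1518, 0.1885, 0.1550]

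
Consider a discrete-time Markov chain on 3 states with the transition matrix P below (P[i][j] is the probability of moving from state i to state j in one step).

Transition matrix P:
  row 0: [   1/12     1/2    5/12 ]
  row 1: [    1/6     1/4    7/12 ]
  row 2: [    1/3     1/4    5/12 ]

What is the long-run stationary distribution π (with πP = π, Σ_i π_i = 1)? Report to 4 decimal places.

π = [0.2258, 0.3065, 0.4677]

Balance equations π_j = Σ_i π_i·P[i][j]:
  π_0 = 1/12·π_0 + 1/6·π_1 + 1/3·π_2
  π_1 = 1/2·π_0 + 1/4·π_1 + 1/4·π_2
  normalize: π_0 + π_1 + π_2 = 1
Solving the linear system gives exactly π = [7/31, 19/62, 29/62].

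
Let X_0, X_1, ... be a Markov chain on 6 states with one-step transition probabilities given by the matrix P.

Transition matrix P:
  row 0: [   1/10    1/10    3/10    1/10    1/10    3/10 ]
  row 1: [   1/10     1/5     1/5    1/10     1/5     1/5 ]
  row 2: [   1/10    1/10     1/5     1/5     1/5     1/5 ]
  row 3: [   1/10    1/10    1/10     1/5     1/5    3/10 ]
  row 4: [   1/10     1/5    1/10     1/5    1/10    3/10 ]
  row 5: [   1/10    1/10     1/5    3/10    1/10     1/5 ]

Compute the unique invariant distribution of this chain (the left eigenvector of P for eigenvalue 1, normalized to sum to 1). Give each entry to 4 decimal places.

π = [0.1000, 0.1278, 0.1748, 0.2017, 0.1504, 0.2452]

Balance equations π_j = Σ_i π_i·P[i][j]:
  π_0 = 1/10·π_0 + 1/10·π_1 + 1/10·π_2 + 1/10·π_3 + 1/10·π_4 + 1/10·π_5
  π_1 = 1/10·π_0 + 1/5·π_1 + 1/10·π_2 + 1/10·π_3 + 1/5·π_4 + 1/10·π_5
  π_2 = 3/10·π_0 + 1/5·π_1 + 1/5·π_2 + 1/10·π_3 + 1/10·π_4 + 1/5·π_5
  π_3 = 1/10·π_0 + 1/10·π_1 + 1/5·π_2 + 1/5·π_3 + 1/5·π_4 + 3/10·π_5
  π_4 = 1/10·π_0 + 1/5·π_1 + 1/5·π_2 + 1/5·π_3 + 1/10·π_4 + 1/10·π_5
  normalize: π_0 + π_1 + π_2 + π_3 + π_4 + π_5 = 1
Solving the linear system gives exactly π = [1/10, 147/1150, 201/1150, 116/575, 173/1150, 141/575].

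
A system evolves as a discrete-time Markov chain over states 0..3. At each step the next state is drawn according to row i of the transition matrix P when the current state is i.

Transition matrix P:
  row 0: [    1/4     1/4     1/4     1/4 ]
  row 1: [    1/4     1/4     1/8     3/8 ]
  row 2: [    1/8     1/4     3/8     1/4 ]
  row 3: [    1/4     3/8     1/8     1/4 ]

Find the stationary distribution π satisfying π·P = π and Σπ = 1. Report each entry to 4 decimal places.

π = [0.2245, 0.2857, 0.2041, 0.2857]

Balance equations π_j = Σ_i π_i·P[i][j]:
  π_0 = 1/4·π_0 + 1/4·π_1 + 1/8·π_2 + 1/4·π_3
  π_1 = 1/4·π_0 + 1/4·π_1 + 1/4·π_2 + 3/8·π_3
  π_2 = 1/4·π_0 + 1/8·π_1 + 3/8·π_2 + 1/8·π_3
  normalize: π_0 + π_1 + π_2 + π_3 = 1
Solving the linear system gives exactly π = [11/49, 2/7, 10/49, 2/7].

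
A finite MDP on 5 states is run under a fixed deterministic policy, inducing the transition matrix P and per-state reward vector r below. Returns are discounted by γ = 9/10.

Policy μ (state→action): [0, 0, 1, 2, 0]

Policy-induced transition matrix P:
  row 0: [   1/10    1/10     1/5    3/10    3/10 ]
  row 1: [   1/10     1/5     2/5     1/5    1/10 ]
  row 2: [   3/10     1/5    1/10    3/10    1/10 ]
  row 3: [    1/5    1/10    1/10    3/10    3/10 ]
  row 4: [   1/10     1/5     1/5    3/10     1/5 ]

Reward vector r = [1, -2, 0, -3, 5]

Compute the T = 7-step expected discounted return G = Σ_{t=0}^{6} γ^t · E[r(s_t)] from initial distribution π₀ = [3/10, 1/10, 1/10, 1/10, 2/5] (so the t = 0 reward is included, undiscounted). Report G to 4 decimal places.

t=0: π = [0.3000, 0.1000, 0.1000, 0.1000, 0.4000], E[r] = 1.8000, γ^t·E[r] = 1.800000, running G = 1.800000
t=1: π = [0.1300, 0.1600, 0.2000, 0.2900, 0.2200], E[r] = 0.0400, γ^t·E[r] = 0.036000, running G = 1.836000
t=2: π = [0.1690, 0.1580, 0.1830, 0.2840, 0.2060], E[r] = 0.0310, γ^t·E[r] = 0.025110, running G = 1.861110
t=3: π = [0.1650, 0.1547, 0.1849, 0.2842, 0.2112], E[r] = 0.0590, γ^t·E[r] = 0.043011, running G = 1.904121
t=4: π = [0.1654, 0.1551, 0.1840, 0.2845, 0.2110], E[r] = 0.0565, γ^t·E[r] = 0.037037, running G = 1.941158
t=5: π = [0.1653, 0.1550, 0.1842, 0.2845, 0.2111], E[r] = 0.0572, γ^t·E[r] = 0.033764, running G = 1.974921
t=6: π = [0.1653, 0.1550, 0.1841, 0.2845, 0.2111], E[r] = 0.0570, γ^t·E[r] = 0.030306, running G = 2.005227

G = 2.0052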